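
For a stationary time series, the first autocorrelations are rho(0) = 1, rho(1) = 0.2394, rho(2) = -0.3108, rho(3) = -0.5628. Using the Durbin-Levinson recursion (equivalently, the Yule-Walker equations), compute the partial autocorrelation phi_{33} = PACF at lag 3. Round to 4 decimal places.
\phi_{33} = -0.4579

The PACF at lag k is phi_{kk}, the last component of the solution
to the Yule-Walker system G_k phi = r_k where
  (G_k)_{ij} = rho(|i - j|), (r_k)_i = rho(i), i,j = 1..k.
Equivalently, Durbin-Levinson gives phi_{kk} iteratively:
  phi_{11} = rho(1)
  phi_{kk} = [rho(k) - sum_{j=1..k-1} phi_{k-1,j} rho(k-j)]
            / [1 - sum_{j=1..k-1} phi_{k-1,j} rho(j)],
  phi_{k,j} = phi_{k-1,j} - phi_{kk} phi_{k-1,k-j},  j = 1..k-1.
Step k = 1:
  phi_11 = rho(1) = 0.2394.
Step k = 2:
  phi_22 = [rho(2) - phi_11 rho(1)] / [1 - phi_11 rho(1)] = [-0.3108 - (0.2394)(0.2394)] / [1 - (0.2394)(0.2394)]
         = -0.36811236 / 0.94268764 = -0.390492.
  Update: phi_21 = phi_11 - phi_22 phi_11 = 0.2394 - (-0.390492)(0.2394) = 0.332884.
Step k = 3:
  phi_33 = [rho(3) - phi_21 rho(2) - phi_22 rho(1)] / [1 - phi_21 rho(1) - phi_22 rho(2)]
    numerator   = -0.5628 - (0.332884)(-0.3108) - (-0.390492)(0.2394) = -0.36585581
    denominator = 1 - (0.332884)(0.2394) - (-0.390492)(-0.3108) = 0.79894256
  phi_33 = -0.36585581 / 0.79894256 = -0.4579.
Therefore phi_{33} = -0.4579.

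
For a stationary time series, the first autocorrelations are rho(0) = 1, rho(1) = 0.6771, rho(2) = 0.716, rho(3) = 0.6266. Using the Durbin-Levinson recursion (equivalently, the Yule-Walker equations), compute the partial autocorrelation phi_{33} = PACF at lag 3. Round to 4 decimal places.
\phi_{33} = 0.1201

The PACF at lag k is phi_{kk}, the last component of the solution
to the Yule-Walker system G_k phi = r_k where
  (G_k)_{ij} = rho(|i - j|), (r_k)_i = rho(i), i,j = 1..k.
Equivalently, Durbin-Levinson gives phi_{kk} iteratively:
  phi_{11} = rho(1)
  phi_{kk} = [rho(k) - sum_{j=1..k-1} phi_{k-1,j} rho(k-j)]
            / [1 - sum_{j=1..k-1} phi_{k-1,j} rho(j)],
  phi_{k,j} = phi_{k-1,j} - phi_{kk} phi_{k-1,k-j},  j = 1..k-1.
Step k = 1:
  phi_11 = rho(1) = 0.6771.
Step k = 2:
  phi_22 = [rho(2) - phi_11 rho(1)] / [1 - phi_11 rho(1)] = [0.716 - (0.6771)(0.6771)] / [1 - (0.6771)(0.6771)]
         = 0.25753559 / 0.54153559 = 0.475565.
  Update: phi_21 = phi_11 - phi_22 phi_11 = 0.6771 - (0.475565)(0.6771) = 0.355095.
Step k = 3:
  phi_33 = [rho(3) - phi_21 rho(2) - phi_22 rho(1)] / [1 - phi_21 rho(1) - phi_22 rho(2)]
    numerator   = 0.6266 - (0.355095)(0.716) - (0.475565)(0.6771) = 0.05034689
    denominator = 1 - (0.355095)(0.6771) - (0.475565)(0.716) = 0.41906057
  phi_33 = 0.05034689 / 0.41906057 = 0.1201.
Therefore phi_{33} = 0.1201.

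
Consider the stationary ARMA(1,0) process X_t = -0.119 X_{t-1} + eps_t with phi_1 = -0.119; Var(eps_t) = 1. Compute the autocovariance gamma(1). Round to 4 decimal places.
\gamma(1) = -0.1207

Multiply the model equation by X_{t-k} and take expectations. With theta_0 = psi_0 = 1 and psi_j the MA(infinity) weights, this gives
  gamma(k) - sum_i phi_i gamma(k-i) = c_k,
  c_k = sigma^2 * sum_{j=k..q} theta_j psi_{j-k}   (c_k = 0 for k > q),
using gamma(-m) = gamma(m).
Pure AR (q = 0): c_0 = sigma^2 = 1, c_k = 0 for k >= 1.
Equations for k = 0 and k = 1 (AR order 1):
  gamma(0) = phi_1 gamma(1) + c_0
  gamma(1) = phi_1 gamma(0) + c_1
Substituting the second into the first: gamma(0) (1 - phi_1^2) = c_0 + phi_1 c_1, so
  gamma(0) = c_0 / (1 - phi_1^2) = 1 / (1 - (-0.119)^2) = 1 / 0.985839 = 1.014364.
  gamma(1) = phi_1 gamma(0) = (-0.119)(1.014364) = -0.120709.
Therefore gamma(1) = -0.1207 (to 4 decimal places).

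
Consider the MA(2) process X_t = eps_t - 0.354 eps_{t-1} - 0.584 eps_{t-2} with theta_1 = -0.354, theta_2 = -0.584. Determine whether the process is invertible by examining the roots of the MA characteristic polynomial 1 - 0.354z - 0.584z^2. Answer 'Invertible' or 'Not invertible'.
\text{Invertible}

The MA(q) characteristic polynomial is P(z) = 1 - 0.354z - 0.584z^2.
Invertibility requires all roots to lie outside the unit circle, i.e. |z| > 1 for every root.
Set 1 + (-0.354) z + (-0.584) z^2 = 0, i.e. a z^2 + b z + c = 0 with a = -0.584, b = -0.354, c = 1.
Discriminant D = b^2 - 4ac = (-0.354)^2 - 4*(-0.584)*1 = 0.125316 - (-2.336) = 2.461316.
D >= 0, so the roots are real: z = (-b +/- sqrt(D)) / (2a) = (0.354 +/- 1.568858) / (-1.168).
  z_1 = (0.354 + 1.568858) / (-1.168) = -1.6463,   |z_1| = 1.6463.
  z_2 = (0.354 - 1.568858) / (-1.168) = 1.0401,   |z_2| = 1.0401.
Moduli of all roots: 1.6463, 1.0401.
All moduli strictly greater than 1? Yes.
Verdict: Invertible.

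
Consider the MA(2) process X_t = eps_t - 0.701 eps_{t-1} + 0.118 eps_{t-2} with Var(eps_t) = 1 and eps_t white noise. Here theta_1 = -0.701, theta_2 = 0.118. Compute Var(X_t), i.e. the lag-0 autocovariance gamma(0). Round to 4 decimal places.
\gamma(0) = 1.5053

For an MA(q) process X_t = eps_t + sum_i theta_i eps_{t-i} with
Var(eps_t) = sigma^2, the variance is
  gamma(0) = sigma^2 * (1 + sum_i theta_i^2).
  sum_i theta_i^2 = (-0.701)^2 + (0.118)^2 = 0.491401 + 0.013924 = 0.505325.
  gamma(0) = 1 * (1 + 0.505325) = 1 * 1.505325 = 1.505325, which rounds to 1.5053.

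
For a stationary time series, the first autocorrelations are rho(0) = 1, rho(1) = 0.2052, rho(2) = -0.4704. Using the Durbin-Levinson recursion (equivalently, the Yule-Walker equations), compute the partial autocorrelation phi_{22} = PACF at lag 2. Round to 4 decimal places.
\phi_{22} = -0.5350

The PACF at lag k is phi_{kk}, the last component of the solution
to the Yule-Walker system G_k phi = r_k where
  (G_k)_{ij} = rho(|i - j|), (r_k)_i = rho(i), i,j = 1..k.
Equivalently, Durbin-Levinson gives phi_{kk} iteratively:
  phi_{11} = rho(1)
  phi_{kk} = [rho(k) - sum_{j=1..k-1} phi_{k-1,j} rho(k-j)]
            / [1 - sum_{j=1..k-1} phi_{k-1,j} rho(j)],
  phi_{k,j} = phi_{k-1,j} - phi_{kk} phi_{k-1,k-j},  j = 1..k-1.
Step k = 1:
  phi_11 = rho(1) = 0.2052.
Step k = 2:
  phi_22 = [rho(2) - phi_11 rho(1)] / [1 - phi_11 rho(1)] = [-0.4704 - (0.2052)(0.2052)] / [1 - (0.2052)(0.2052)]
         = -0.51250704 / 0.95789296 = -0.535.
Therefore phi_{22} = -0.5350.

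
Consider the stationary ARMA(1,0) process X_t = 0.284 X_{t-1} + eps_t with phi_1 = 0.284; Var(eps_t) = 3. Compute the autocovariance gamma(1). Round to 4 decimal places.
\gamma(1) = 0.9267

Multiply the model equation by X_{t-k} and take expectations. With theta_0 = psi_0 = 1 and psi_j the MA(infinity) weights, this gives
  gamma(k) - sum_i phi_i gamma(k-i) = c_k,
  c_k = sigma^2 * sum_{j=k..q} theta_j psi_{j-k}   (c_k = 0 for k > q),
using gamma(-m) = gamma(m).
Pure AR (q = 0): c_0 = sigma^2 = 3, c_k = 0 for k >= 1.
Equations for k = 0 and k = 1 (AR order 1):
  gamma(0) = phi_1 gamma(1) + c_0
  gamma(1) = phi_1 gamma(0) + c_1
Substituting the second into the first: gamma(0) (1 - phi_1^2) = c_0 + phi_1 c_1, so
  gamma(0) = c_0 / (1 - phi_1^2) = 3 / (1 - (0.284)^2) = 3 / 0.919344 = 3.263196.
  gamma(1) = phi_1 gamma(0) = (0.284)(3.263196) = 0.926748.
Therefore gamma(1) = 0.9267 (to 4 decimal places).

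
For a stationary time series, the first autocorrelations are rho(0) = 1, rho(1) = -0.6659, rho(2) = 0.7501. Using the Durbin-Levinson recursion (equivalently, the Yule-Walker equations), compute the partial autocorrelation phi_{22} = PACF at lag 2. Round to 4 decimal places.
\phi_{22} = 0.5510

The PACF at lag k is phi_{kk}, the last component of the solution
to the Yule-Walker system G_k phi = r_k where
  (G_k)_{ij} = rho(|i - j|), (r_k)_i = rho(i), i,j = 1..k.
Equivalently, Durbin-Levinson gives phi_{kk} iteratively:
  phi_{11} = rho(1)
  phi_{kk} = [rho(k) - sum_{j=1..k-1} phi_{k-1,j} rho(k-j)]
            / [1 - sum_{j=1..k-1} phi_{k-1,j} rho(j)],
  phi_{k,j} = phi_{k-1,j} - phi_{kk} phi_{k-1,k-j},  j = 1..k-1.
Step k = 1:
  phi_11 = rho(1) = -0.6659.
Step k = 2:
  phi_22 = [rho(2) - phi_11 rho(1)] / [1 - phi_11 rho(1)] = [0.7501 - (-0.6659)(-0.6659)] / [1 - (-0.6659)(-0.6659)]
         = 0.30667719 / 0.55657719 = 0.551.
Therefore phi_{22} = 0.5510.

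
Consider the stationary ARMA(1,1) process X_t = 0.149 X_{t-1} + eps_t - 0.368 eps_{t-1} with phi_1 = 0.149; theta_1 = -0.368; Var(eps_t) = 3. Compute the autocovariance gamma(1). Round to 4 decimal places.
\gamma(1) = -0.6351

Multiply the model equation by X_{t-k} and take expectations. With theta_0 = psi_0 = 1 and psi_j the MA(infinity) weights, this gives
  gamma(k) - sum_i phi_i gamma(k-i) = c_k,
  c_k = sigma^2 * sum_{j=k..q} theta_j psi_{j-k}   (c_k = 0 for k > q),
using gamma(-m) = gamma(m).
psi-weights needed (psi_j = theta_j + sum_i phi_i psi_{j-i}):
  psi_1 = theta_1 + phi_1 = -0.368 + (0.149) = -0.219
Right-hand sides:
  c_0 = sigma^2 (1 + theta_1 psi_1) = 3 * (1 + (-0.368)(-0.219)) = 3 * 1.080592 = 3.241776
  c_1 = sigma^2 theta_1 = 3 * (-0.368) = -1.104
  c_2 = 0
Equations for k = 0 and k = 1 (AR order 1):
  gamma(0) = phi_1 gamma(1) + c_0
  gamma(1) = phi_1 gamma(0) + c_1
Substituting the second into the first: gamma(0) (1 - phi_1^2) = c_0 + phi_1 c_1, so
  gamma(0) = (c_0 + phi_1 c_1) / (1 - phi_1^2) = (3.241776 + (0.149)(-1.104)) / (1 - (0.149)^2) = 3.07728 / 0.977799 = 3.14715.
  gamma(1) = phi_1 gamma(0) + c_1 = (0.149)(3.14715) + (-1.104) = -0.635075.
Therefore gamma(1) = -0.6351 (to 4 decimal places).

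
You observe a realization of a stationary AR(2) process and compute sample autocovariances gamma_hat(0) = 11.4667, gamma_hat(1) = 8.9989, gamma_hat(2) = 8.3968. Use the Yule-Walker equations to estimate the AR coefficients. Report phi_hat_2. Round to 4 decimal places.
\hat\phi_{2} = 0.3030

The Yule-Walker equations for an AR(p) process read, in matrix form,
  Gamma_p phi = r_p,   with   (Gamma_p)_{ij} = gamma(|i - j|),
                       (r_p)_i = gamma(i),   i,j = 1..p.
Substitute the sample gammas (Toeplitz matrix and right-hand side of size 2):
  Gamma_p = [[11.4667, 8.9989], [8.9989, 11.4667]]
  r_p     = [8.9989, 8.3968]
Written out:
  11.4667 phi_1 + 8.9989 phi_2 = 8.9989
  8.9989 phi_1 + 11.4667 phi_2 = 8.3968
Solve by Cramer's rule:
  det = gamma(0)^2 - gamma(1)^2 = (11.4667)^2 - (8.9989)^2 = 131.48520889 - 80.98020121 = 50.50500768
  phi_hat_1 = [gamma(1) gamma(0) - gamma(1) gamma(2)] / det = [(8.9989)(11.4667) - (8.9989)(8.3968)] / 50.50500768 = 27.62572311 / 50.50500768 = 0.547
  phi_hat_2 = [gamma(0) gamma(2) - gamma(1)^2] / det = [(11.4667)(8.3968) - (8.9989)^2] / 50.50500768 = 15.30338535 / 50.50500768 = 0.303
So phi_hat = [0.5470, 0.3030].
Therefore phi_hat_2 = 0.3030.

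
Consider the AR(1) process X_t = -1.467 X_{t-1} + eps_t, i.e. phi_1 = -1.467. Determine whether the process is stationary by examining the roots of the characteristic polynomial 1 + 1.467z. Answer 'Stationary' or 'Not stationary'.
\text{Not stationary}

The AR(p) characteristic polynomial is P(z) = 1 + 1.467z.
Stationarity requires all roots to lie outside the unit circle, i.e. |z| > 1 for every root.
This is linear in z: 1 + (1.467) z = 0  =>  z = -1/(1.467) = -0.681663,  |z| = 0.681663.
Moduli of all roots: 0.6817.
All moduli strictly greater than 1? No.
Verdict: Not stationary.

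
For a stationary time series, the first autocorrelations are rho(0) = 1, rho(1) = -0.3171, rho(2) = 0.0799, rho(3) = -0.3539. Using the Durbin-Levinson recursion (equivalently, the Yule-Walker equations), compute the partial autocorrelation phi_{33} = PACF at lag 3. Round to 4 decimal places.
\phi_{33} = -0.3729

The PACF at lag k is phi_{kk}, the last component of the solution
to the Yule-Walker system G_k phi = r_k where
  (G_k)_{ij} = rho(|i - j|), (r_k)_i = rho(i), i,j = 1..k.
Equivalently, Durbin-Levinson gives phi_{kk} iteratively:
  phi_{11} = rho(1)
  phi_{kk} = [rho(k) - sum_{j=1..k-1} phi_{k-1,j} rho(k-j)]
            / [1 - sum_{j=1..k-1} phi_{k-1,j} rho(j)],
  phi_{k,j} = phi_{k-1,j} - phi_{kk} phi_{k-1,k-j},  j = 1..k-1.
Step k = 1:
  phi_11 = rho(1) = -0.3171.
Step k = 2:
  phi_22 = [rho(2) - phi_11 rho(1)] / [1 - phi_11 rho(1)] = [0.0799 - (-0.3171)(-0.3171)] / [1 - (-0.3171)(-0.3171)]
         = -0.02065241 / 0.89944759 = -0.022961.
  Update: phi_21 = phi_11 - phi_22 phi_11 = -0.3171 - (-0.022961)(-0.3171) = -0.324381.
Step k = 3:
  phi_33 = [rho(3) - phi_21 rho(2) - phi_22 rho(1)] / [1 - phi_21 rho(1) - phi_22 rho(2)]
    numerator   = -0.3539 - (-0.324381)(0.0799) - (-0.022961)(-0.3171) = -0.33526296
    denominator = 1 - (-0.324381)(-0.3171) - (-0.022961)(0.0799) = 0.89897339
  phi_33 = -0.33526296 / 0.89897339 = -0.3729.
Therefore phi_{33} = -0.3729.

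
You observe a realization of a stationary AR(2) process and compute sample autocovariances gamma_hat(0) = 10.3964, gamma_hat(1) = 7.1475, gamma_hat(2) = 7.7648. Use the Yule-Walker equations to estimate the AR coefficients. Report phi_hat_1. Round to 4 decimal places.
\hat\phi_{1} = 0.3300

The Yule-Walker equations for an AR(p) process read, in matrix form,
  Gamma_p phi = r_p,   with   (Gamma_p)_{ij} = gamma(|i - j|),
                       (r_p)_i = gamma(i),   i,j = 1..p.
Substitute the sample gammas (Toeplitz matrix and right-hand side of size 2):
  Gamma_p = [[10.3964, 7.1475], [7.1475, 10.3964]]
  r_p     = [7.1475, 7.7648]
Written out:
  10.3964 phi_1 + 7.1475 phi_2 = 7.1475
  7.1475 phi_1 + 10.3964 phi_2 = 7.7648
Solve by Cramer's rule:
  det = gamma(0)^2 - gamma(1)^2 = (10.3964)^2 - (7.1475)^2 = 108.08513296 - 51.08675625 = 56.99837671
  phi_hat_1 = [gamma(1) gamma(0) - gamma(1) gamma(2)] / det = [(7.1475)(10.3964) - (7.1475)(7.7648)] / 56.99837671 = 18.809361 / 56.99837671 = 0.33
  phi_hat_2 = [gamma(0) gamma(2) - gamma(1)^2] / det = [(10.3964)(7.7648) - (7.1475)^2] / 56.99837671 = 29.63921047 / 56.99837671 = 0.52
So phi_hat = [0.3300, 0.5200].
Therefore phi_hat_1 = 0.3300.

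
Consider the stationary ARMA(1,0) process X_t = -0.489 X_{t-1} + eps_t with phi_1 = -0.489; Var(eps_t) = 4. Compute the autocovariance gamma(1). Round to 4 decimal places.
\gamma(1) = -2.5707

Multiply the model equation by X_{t-k} and take expectations. With theta_0 = psi_0 = 1 and psi_j the MA(infinity) weights, this gives
  gamma(k) - sum_i phi_i gamma(k-i) = c_k,
  c_k = sigma^2 * sum_{j=k..q} theta_j psi_{j-k}   (c_k = 0 for k > q),
using gamma(-m) = gamma(m).
Pure AR (q = 0): c_0 = sigma^2 = 4, c_k = 0 for k >= 1.
Equations for k = 0 and k = 1 (AR order 1):
  gamma(0) = phi_1 gamma(1) + c_0
  gamma(1) = phi_1 gamma(0) + c_1
Substituting the second into the first: gamma(0) (1 - phi_1^2) = c_0 + phi_1 c_1, so
  gamma(0) = c_0 / (1 - phi_1^2) = 4 / (1 - (-0.489)^2) = 4 / 0.760879 = 5.257078.
  gamma(1) = phi_1 gamma(0) = (-0.489)(5.257078) = -2.570711.
Therefore gamma(1) = -2.5707 (to 4 decimal places).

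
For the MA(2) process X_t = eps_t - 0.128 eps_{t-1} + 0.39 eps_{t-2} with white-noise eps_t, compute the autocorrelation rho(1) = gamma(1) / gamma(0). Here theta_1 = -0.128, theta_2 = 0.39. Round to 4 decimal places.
\rho(1) = -0.1523

For an MA(q) process with theta_0 = 1, the autocovariance is
  gamma(k) = sigma^2 * sum_{i=0..q-k} theta_i * theta_{i+k},
and rho(k) = gamma(k) / gamma(0). Sigma^2 cancels.
  numerator   = (1)*(-0.128) + (-0.128)*(0.39) = -0.17792.
  denominator = (1)^2 + (-0.128)^2 + (0.39)^2 = 1.168484.
  rho(1) = -0.17792 / 1.168484 = -0.1523.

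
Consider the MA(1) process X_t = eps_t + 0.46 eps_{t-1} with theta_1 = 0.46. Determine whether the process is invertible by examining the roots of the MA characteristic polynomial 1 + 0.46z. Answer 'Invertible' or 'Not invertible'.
\text{Invertible}

The MA(q) characteristic polynomial is P(z) = 1 + 0.46z.
Invertibility requires all roots to lie outside the unit circle, i.e. |z| > 1 for every root.
This is linear in z: 1 + (0.46) z = 0  =>  z = -1/(0.46) = -2.173913,  |z| = 2.173913.
Moduli of all roots: 2.1739.
All moduli strictly greater than 1? Yes.
Verdict: Invertible.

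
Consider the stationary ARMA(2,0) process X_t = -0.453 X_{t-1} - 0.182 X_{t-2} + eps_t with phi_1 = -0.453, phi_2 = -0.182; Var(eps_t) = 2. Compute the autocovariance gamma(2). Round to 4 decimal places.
\gamma(2) = -0.0203

Multiply the model equation by X_{t-k} and take expectations. With theta_0 = psi_0 = 1 and psi_j the MA(infinity) weights, this gives
  gamma(k) - sum_i phi_i gamma(k-i) = c_k,
  c_k = sigma^2 * sum_{j=k..q} theta_j psi_{j-k}   (c_k = 0 for k > q),
using gamma(-m) = gamma(m).
Pure AR (q = 0): c_0 = sigma^2 = 2, c_k = 0 for k >= 1.
Equations for k = 0, 1, 2 (AR order 2, c_2 = 0):
  (E0) gamma(0) = phi_1 gamma(1) + phi_2 gamma(2) + c_0
  (E1) gamma(1) = phi_1 gamma(0) + phi_2 gamma(1) + c_1
  (E2) gamma(2) = phi_1 gamma(1) + phi_2 gamma(0)
From (E1): gamma(1) = A gamma(0) + B with
  A = phi_1 / (1 - phi_2) = -0.453 / 1.182 = -0.383249,   B = c_1 / (1 - phi_2) = 0 / 1.182 = 0.
Insert (E2) into (E0): gamma(0) (1 - phi_2^2) = phi_1 (1 + phi_2) gamma(1) + c_0.
  phi_1 (1 + phi_2) = (-0.453)(0.818) = -0.370554,   1 - phi_2^2 = 0.966876.
Replace gamma(1) by A gamma(0) + B and collect gamma(0):
  gamma(0) [0.966876 - (-0.370554)(-0.383249)] = c_0 = 2
  gamma(0) * 0.824862 = 2
  gamma(0) = 2 / 0.824862 = 2.424649.
  gamma(1) = A gamma(0) = (-0.383249)(2.424649) = -0.929244.
  gamma(2) = phi_1 gamma(1) + phi_2 gamma(0) = (-0.453)(-0.929244) + (-0.182)(2.424649) = -0.020339.
Therefore gamma(2) = -0.0203 (to 4 decimal places).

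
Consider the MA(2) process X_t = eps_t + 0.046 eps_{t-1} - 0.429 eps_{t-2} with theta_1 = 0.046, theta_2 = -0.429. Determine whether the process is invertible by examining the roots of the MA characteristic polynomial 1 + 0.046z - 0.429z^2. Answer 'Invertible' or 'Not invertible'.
\text{Invertible}

The MA(q) characteristic polynomial is P(z) = 1 + 0.046z - 0.429z^2.
Invertibility requires all roots to lie outside the unit circle, i.e. |z| > 1 for every root.
Set 1 + (0.046) z + (-0.429) z^2 = 0, i.e. a z^2 + b z + c = 0 with a = -0.429, b = 0.046, c = 1.
Discriminant D = b^2 - 4ac = (0.046)^2 - 4*(-0.429)*1 = 0.002116 - (-1.716) = 1.718116.
D >= 0, so the roots are real: z = (-b +/- sqrt(D)) / (2a) = (-0.046 +/- 1.310769) / (-0.858).
  z_1 = (-0.046 + 1.310769) / (-0.858) = -1.4741,   |z_1| = 1.4741.
  z_2 = (-0.046 - 1.310769) / (-0.858) = 1.5813,   |z_2| = 1.5813.
Moduli of all roots: 1.4741, 1.5813.
All moduli strictly greater than 1? Yes.
Verdict: Invertible.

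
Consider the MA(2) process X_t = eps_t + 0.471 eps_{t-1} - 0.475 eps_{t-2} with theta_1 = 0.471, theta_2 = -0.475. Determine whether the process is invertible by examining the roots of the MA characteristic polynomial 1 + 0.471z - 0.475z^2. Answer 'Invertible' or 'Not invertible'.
\text{Invertible}

The MA(q) characteristic polynomial is P(z) = 1 + 0.471z - 0.475z^2.
Invertibility requires all roots to lie outside the unit circle, i.e. |z| > 1 for every root.
Set 1 + (0.471) z + (-0.475) z^2 = 0, i.e. a z^2 + b z + c = 0 with a = -0.475, b = 0.471, c = 1.
Discriminant D = b^2 - 4ac = (0.471)^2 - 4*(-0.475)*1 = 0.221841 - (-1.9) = 2.121841.
D >= 0, so the roots are real: z = (-b +/- sqrt(D)) / (2a) = (-0.471 +/- 1.456654) / (-0.95).
  z_1 = (-0.471 + 1.456654) / (-0.95) = -1.0375,   |z_1| = 1.0375.
  z_2 = (-0.471 - 1.456654) / (-0.95) = 2.0291,   |z_2| = 2.0291.
Moduli of all roots: 1.0375, 2.0291.
All moduli strictly greater than 1? Yes.
Verdict: Invertible.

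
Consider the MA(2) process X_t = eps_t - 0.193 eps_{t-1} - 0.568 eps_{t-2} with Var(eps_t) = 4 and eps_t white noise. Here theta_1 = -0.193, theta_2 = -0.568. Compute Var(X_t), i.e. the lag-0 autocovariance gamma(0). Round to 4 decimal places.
\gamma(0) = 5.4395

For an MA(q) process X_t = eps_t + sum_i theta_i eps_{t-i} with
Var(eps_t) = sigma^2, the variance is
  gamma(0) = sigma^2 * (1 + sum_i theta_i^2).
  sum_i theta_i^2 = (-0.193)^2 + (-0.568)^2 = 0.037249 + 0.322624 = 0.359873.
  gamma(0) = 4 * (1 + 0.359873) = 4 * 1.359873 = 5.439492, which rounds to 5.4395.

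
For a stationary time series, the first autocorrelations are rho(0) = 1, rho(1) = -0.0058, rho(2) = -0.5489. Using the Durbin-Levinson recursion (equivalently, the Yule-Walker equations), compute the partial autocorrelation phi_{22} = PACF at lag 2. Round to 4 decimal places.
\phi_{22} = -0.5490

The PACF at lag k is phi_{kk}, the last component of the solution
to the Yule-Walker system G_k phi = r_k where
  (G_k)_{ij} = rho(|i - j|), (r_k)_i = rho(i), i,j = 1..k.
Equivalently, Durbin-Levinson gives phi_{kk} iteratively:
  phi_{11} = rho(1)
  phi_{kk} = [rho(k) - sum_{j=1..k-1} phi_{k-1,j} rho(k-j)]
            / [1 - sum_{j=1..k-1} phi_{k-1,j} rho(j)],
  phi_{k,j} = phi_{k-1,j} - phi_{kk} phi_{k-1,k-j},  j = 1..k-1.
Step k = 1:
  phi_11 = rho(1) = -0.0058.
Step k = 2:
  phi_22 = [rho(2) - phi_11 rho(1)] / [1 - phi_11 rho(1)] = [-0.5489 - (-0.0058)(-0.0058)] / [1 - (-0.0058)(-0.0058)]
         = -0.54893364 / 0.99996636 = -0.549.
Therefore phi_{22} = -0.5490.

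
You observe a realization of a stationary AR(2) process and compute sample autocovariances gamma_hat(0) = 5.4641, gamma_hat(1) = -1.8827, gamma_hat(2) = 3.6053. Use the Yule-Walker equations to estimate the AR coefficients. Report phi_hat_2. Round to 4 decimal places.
\hat\phi_{2} = 0.6140

The Yule-Walker equations for an AR(p) process read, in matrix form,
  Gamma_p phi = r_p,   with   (Gamma_p)_{ij} = gamma(|i - j|),
                       (r_p)_i = gamma(i),   i,j = 1..p.
Substitute the sample gammas (Toeplitz matrix and right-hand side of size 2):
  Gamma_p = [[5.4641, -1.8827], [-1.8827, 5.4641]]
  r_p     = [-1.8827, 3.6053]
Written out:
  5.4641 phi_1 - 1.8827 phi_2 = -1.8827
  -1.8827 phi_1 + 5.4641 phi_2 = 3.6053
Solve by Cramer's rule:
  det = gamma(0)^2 - gamma(1)^2 = (5.4641)^2 - (-1.8827)^2 = 29.85638881 - 3.54455929 = 26.31182952
  phi_hat_1 = [gamma(1) gamma(0) - gamma(1) gamma(2)] / det = [(-1.8827)(5.4641) - (-1.8827)(3.6053)] / 26.31182952 = -3.49956276 / 26.31182952 = -0.133
  phi_hat_2 = [gamma(0) gamma(2) - gamma(1)^2] / det = [(5.4641)(3.6053) - (-1.8827)^2] / 26.31182952 = 16.15516044 / 26.31182952 = 0.614
So phi_hat = [-0.1330, 0.6140].
Therefore phi_hat_2 = 0.6140.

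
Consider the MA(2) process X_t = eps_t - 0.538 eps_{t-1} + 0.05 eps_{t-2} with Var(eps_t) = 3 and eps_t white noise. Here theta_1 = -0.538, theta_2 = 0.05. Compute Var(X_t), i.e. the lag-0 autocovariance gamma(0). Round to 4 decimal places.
\gamma(0) = 3.8758

For an MA(q) process X_t = eps_t + sum_i theta_i eps_{t-i} with
Var(eps_t) = sigma^2, the variance is
  gamma(0) = sigma^2 * (1 + sum_i theta_i^2).
  sum_i theta_i^2 = (-0.538)^2 + (0.05)^2 = 0.289444 + 0.0025 = 0.291944.
  gamma(0) = 3 * (1 + 0.291944) = 3 * 1.291944 = 3.875832, which rounds to 3.8758.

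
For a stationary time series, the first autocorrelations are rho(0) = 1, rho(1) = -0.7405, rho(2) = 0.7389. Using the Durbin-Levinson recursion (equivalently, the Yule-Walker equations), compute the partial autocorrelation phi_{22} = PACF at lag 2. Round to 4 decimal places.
\phi_{22} = 0.4219

The PACF at lag k is phi_{kk}, the last component of the solution
to the Yule-Walker system G_k phi = r_k where
  (G_k)_{ij} = rho(|i - j|), (r_k)_i = rho(i), i,j = 1..k.
Equivalently, Durbin-Levinson gives phi_{kk} iteratively:
  phi_{11} = rho(1)
  phi_{kk} = [rho(k) - sum_{j=1..k-1} phi_{k-1,j} rho(k-j)]
            / [1 - sum_{j=1..k-1} phi_{k-1,j} rho(j)],
  phi_{k,j} = phi_{k-1,j} - phi_{kk} phi_{k-1,k-j},  j = 1..k-1.
Step k = 1:
  phi_11 = rho(1) = -0.7405.
Step k = 2:
  phi_22 = [rho(2) - phi_11 rho(1)] / [1 - phi_11 rho(1)] = [0.7389 - (-0.7405)(-0.7405)] / [1 - (-0.7405)(-0.7405)]
         = 0.19055975 / 0.45165975 = 0.4219.
Therefore phi_{22} = 0.4219.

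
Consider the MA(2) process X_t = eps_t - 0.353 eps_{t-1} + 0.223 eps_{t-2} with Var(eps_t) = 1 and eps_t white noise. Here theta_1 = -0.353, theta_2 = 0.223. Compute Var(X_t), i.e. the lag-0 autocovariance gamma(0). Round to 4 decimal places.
\gamma(0) = 1.1743

For an MA(q) process X_t = eps_t + sum_i theta_i eps_{t-i} with
Var(eps_t) = sigma^2, the variance is
  gamma(0) = sigma^2 * (1 + sum_i theta_i^2).
  sum_i theta_i^2 = (-0.353)^2 + (0.223)^2 = 0.124609 + 0.049729 = 0.174338.
  gamma(0) = 1 * (1 + 0.174338) = 1 * 1.174338 = 1.174338, which rounds to 1.1743.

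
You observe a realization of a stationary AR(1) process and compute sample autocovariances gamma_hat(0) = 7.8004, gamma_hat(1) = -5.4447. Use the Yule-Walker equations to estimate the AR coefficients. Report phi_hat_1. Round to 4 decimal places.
\hat\phi_{1} = -0.6980

The Yule-Walker equations for an AR(p) process read, in matrix form,
  Gamma_p phi = r_p,   with   (Gamma_p)_{ij} = gamma(|i - j|),
                       (r_p)_i = gamma(i),   i,j = 1..p.
Substitute the sample gammas (Toeplitz matrix and right-hand side of size 1):
  Gamma_p = [[7.8004]]
  r_p     = [-5.4447]
With p = 1 this is the single equation gamma(0) phi_1 = gamma(1):
  phi_hat_1 = gamma(1) / gamma(0) = -5.4447 / 7.8004 = -0.6980.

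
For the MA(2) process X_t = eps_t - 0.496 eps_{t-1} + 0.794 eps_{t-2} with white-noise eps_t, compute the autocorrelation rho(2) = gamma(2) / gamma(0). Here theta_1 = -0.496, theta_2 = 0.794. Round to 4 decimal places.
\rho(2) = 0.4231

For an MA(q) process with theta_0 = 1, the autocovariance is
  gamma(k) = sigma^2 * sum_{i=0..q-k} theta_i * theta_{i+k},
and rho(k) = gamma(k) / gamma(0). Sigma^2 cancels.
  numerator   = (1)*(0.794) = 0.794.
  denominator = (1)^2 + (-0.496)^2 + (0.794)^2 = 1.876452.
  rho(2) = 0.794 / 1.876452 = 0.4231.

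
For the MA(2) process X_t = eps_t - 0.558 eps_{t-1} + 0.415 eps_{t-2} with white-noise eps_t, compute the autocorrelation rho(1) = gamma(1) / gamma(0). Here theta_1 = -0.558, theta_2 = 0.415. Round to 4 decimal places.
\rho(1) = -0.5322

For an MA(q) process with theta_0 = 1, the autocovariance is
  gamma(k) = sigma^2 * sum_{i=0..q-k} theta_i * theta_{i+k},
and rho(k) = gamma(k) / gamma(0). Sigma^2 cancels.
  numerator   = (1)*(-0.558) + (-0.558)*(0.415) = -0.78957.
  denominator = (1)^2 + (-0.558)^2 + (0.415)^2 = 1.483589.
  rho(1) = -0.78957 / 1.483589 = -0.5322.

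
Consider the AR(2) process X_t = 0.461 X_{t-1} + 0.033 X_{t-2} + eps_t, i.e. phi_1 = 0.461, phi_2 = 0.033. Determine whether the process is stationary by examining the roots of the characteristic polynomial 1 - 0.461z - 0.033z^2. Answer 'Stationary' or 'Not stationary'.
\text{Stationary}

The AR(p) characteristic polynomial is P(z) = 1 - 0.461z - 0.033z^2.
Stationarity requires all roots to lie outside the unit circle, i.e. |z| > 1 for every root.
Set 1 + (-0.461) z + (-0.033) z^2 = 0, i.e. a z^2 + b z + c = 0 with a = -0.033, b = -0.461, c = 1.
Discriminant D = b^2 - 4ac = (-0.461)^2 - 4*(-0.033)*1 = 0.212521 - (-0.132) = 0.344521.
D >= 0, so the roots are real: z = (-b +/- sqrt(D)) / (2a) = (0.461 +/- 0.586959) / (-0.066).
  z_1 = (0.461 + 0.586959) / (-0.066) = -15.8782,   |z_1| = 15.8782.
  z_2 = (0.461 - 0.586959) / (-0.066) = 1.9085,   |z_2| = 1.9085.
Moduli of all roots: 15.8782, 1.9085.
All moduli strictly greater than 1? Yes.
Verdict: Stationary.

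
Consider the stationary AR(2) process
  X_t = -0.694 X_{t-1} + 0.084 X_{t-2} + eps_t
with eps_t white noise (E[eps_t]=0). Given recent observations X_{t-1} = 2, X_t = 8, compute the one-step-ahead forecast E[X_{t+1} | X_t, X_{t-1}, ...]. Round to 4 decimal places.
E[X_{t+1} \mid \mathcal F_t] = -5.3840

For an AR(p) model X_t = c + sum_i phi_i X_{t-i} + eps_t, the
one-step-ahead conditional mean is
  E[X_{t+1} | X_t, ...] = c + sum_i phi_i X_{t+1-i}.
Substitute known values:
  E[X_{t+1} | ...] = (-0.694) * (8) + (0.084) * (2)
                   = -5.3840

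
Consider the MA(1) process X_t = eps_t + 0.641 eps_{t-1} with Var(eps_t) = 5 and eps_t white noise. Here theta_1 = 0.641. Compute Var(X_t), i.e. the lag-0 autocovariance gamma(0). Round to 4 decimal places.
\gamma(0) = 7.0544

For an MA(q) process X_t = eps_t + sum_i theta_i eps_{t-i} with
Var(eps_t) = sigma^2, the variance is
  gamma(0) = sigma^2 * (1 + sum_i theta_i^2).
  sum_i theta_i^2 = (0.641)^2 = 0.410881.
  gamma(0) = 5 * (1 + 0.410881) = 5 * 1.410881 = 7.054405, which rounds to 7.0544.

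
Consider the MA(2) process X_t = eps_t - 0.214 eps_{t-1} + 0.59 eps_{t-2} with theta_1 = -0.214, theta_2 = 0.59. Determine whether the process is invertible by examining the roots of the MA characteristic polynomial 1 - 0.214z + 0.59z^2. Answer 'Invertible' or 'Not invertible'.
\text{Invertible}

The MA(q) characteristic polynomial is P(z) = 1 - 0.214z + 0.59z^2.
Invertibility requires all roots to lie outside the unit circle, i.e. |z| > 1 for every root.
Set 1 + (-0.214) z + (0.59) z^2 = 0, i.e. a z^2 + b z + c = 0 with a = 0.59, b = -0.214, c = 1.
Discriminant D = b^2 - 4ac = (-0.214)^2 - 4*(0.59)*1 = 0.045796 - (2.36) = -2.314204.
D < 0, so the roots are the complex-conjugate pair z = (-b +/- i sqrt(-D)) / (2a) = 0.1814 +/- 1.2892i.
For a conjugate pair |z|^2 = z * conj(z) = (product of roots) = c/a = 1/(0.59) = 1.694915, so |z| = sqrt(1.694915) = 1.3019 for both roots.
Moduli of all roots: 1.3019, 1.3019.
All moduli strictly greater than 1? Yes.
Verdict: Invertible.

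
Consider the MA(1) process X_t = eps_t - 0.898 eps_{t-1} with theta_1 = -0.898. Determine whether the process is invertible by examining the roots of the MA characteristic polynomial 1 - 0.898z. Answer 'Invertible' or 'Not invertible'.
\text{Invertible}

The MA(q) characteristic polynomial is P(z) = 1 - 0.898z.
Invertibility requires all roots to lie outside the unit circle, i.e. |z| > 1 for every root.
This is linear in z: 1 + (-0.898) z = 0  =>  z = -1/(-0.898) = 1.113586,  |z| = 1.113586.
Moduli of all roots: 1.1136.
All moduli strictly greater than 1? Yes.
Verdict: Invertible.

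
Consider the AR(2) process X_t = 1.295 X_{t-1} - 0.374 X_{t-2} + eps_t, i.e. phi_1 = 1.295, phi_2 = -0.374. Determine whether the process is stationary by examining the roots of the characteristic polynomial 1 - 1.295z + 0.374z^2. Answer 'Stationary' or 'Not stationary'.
\text{Stationary}

The AR(p) characteristic polynomial is P(z) = 1 - 1.295z + 0.374z^2.
Stationarity requires all roots to lie outside the unit circle, i.e. |z| > 1 for every root.
Set 1 + (-1.295) z + (0.374) z^2 = 0, i.e. a z^2 + b z + c = 0 with a = 0.374, b = -1.295, c = 1.
Discriminant D = b^2 - 4ac = (-1.295)^2 - 4*(0.374)*1 = 1.677025 - (1.496) = 0.181025.
D >= 0, so the roots are real: z = (-b +/- sqrt(D)) / (2a) = (1.295 +/- 0.42547) / (0.748).
  z_1 = (1.295 + 0.42547) / (0.748) = 2.3001,   |z_1| = 2.3001.
  z_2 = (1.295 - 0.42547) / (0.748) = 1.1625,   |z_2| = 1.1625.
Moduli of all roots: 2.3001, 1.1625.
All moduli strictly greater than 1? Yes.
Verdict: Stationary.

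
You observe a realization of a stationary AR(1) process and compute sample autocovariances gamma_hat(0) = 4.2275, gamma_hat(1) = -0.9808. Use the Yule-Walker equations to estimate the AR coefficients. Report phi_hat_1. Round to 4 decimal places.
\hat\phi_{1} = -0.2320

The Yule-Walker equations for an AR(p) process read, in matrix form,
  Gamma_p phi = r_p,   with   (Gamma_p)_{ij} = gamma(|i - j|),
                       (r_p)_i = gamma(i),   i,j = 1..p.
Substitute the sample gammas (Toeplitz matrix and right-hand side of size 1):
  Gamma_p = [[4.2275]]
  r_p     = [-0.9808]
With p = 1 this is the single equation gamma(0) phi_1 = gamma(1):
  phi_hat_1 = gamma(1) / gamma(0) = -0.9808 / 4.2275 = -0.2320.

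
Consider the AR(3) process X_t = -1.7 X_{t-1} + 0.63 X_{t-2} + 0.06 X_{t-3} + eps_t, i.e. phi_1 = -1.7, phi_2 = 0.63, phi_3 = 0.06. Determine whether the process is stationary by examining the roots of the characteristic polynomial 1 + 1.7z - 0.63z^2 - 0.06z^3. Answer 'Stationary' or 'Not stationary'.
\text{Not stationary}

The AR(p) characteristic polynomial is P(z) = 1 + 1.7z - 0.63z^2 - 0.06z^3.
Stationarity requires all roots to lie outside the unit circle, i.e. |z| > 1 for every root.
Degree 3: look for a simple real root z0 first, then factor out (1 - z/z0) and solve the remaining quadratic.
Testing z0 = -0.5: P(-0.5) = 1 + (1.7)(-0.5) + (-0.63)(-0.5)^2 + (-0.06)(-0.5)^3
  = 1 + (-0.85) + (-0.1575) + (0.0075) = 0.  So z_0 = -0.5 is a root, |z_0| = 0.5.
Divide out the factor (1 + 2 z) = (1 - z/z0) (since 1/z0 = -2):
  P(z) = (1 + 2 z)(1 + (-0.3) z + (-0.03) z^2)
  [check: z-coef -0.3 - (-2) = 1.7; z^2-coef -0.03 - (-2)(-0.3) = -0.63; z^3-coef -(-2)(-0.03) = -0.06.]
Remaining roots from the quadratic factor 1 + (-0.3) z + (-0.03) z^2:
  Set 1 + (-0.3) z + (-0.03) z^2 = 0, i.e. a z^2 + b z + c = 0 with a = -0.03, b = -0.3, c = 1.
  Discriminant D = b^2 - 4ac = (-0.3)^2 - 4*(-0.03)*1 = 0.09 - (-0.12) = 0.21.
  D >= 0, so the roots are real: z = (-b +/- sqrt(D)) / (2a) = (0.3 +/- 0.458258) / (-0.06).
    z_1 = (0.3 + 0.458258) / (-0.06) = -12.6376,   |z_1| = 12.6376.
    z_2 = (0.3 - 0.458258) / (-0.06) = 2.6376,   |z_2| = 2.6376.
Moduli of all roots: 0.5000, 12.6376, 2.6376.
All moduli strictly greater than 1? No.
Verdict: Not stationary.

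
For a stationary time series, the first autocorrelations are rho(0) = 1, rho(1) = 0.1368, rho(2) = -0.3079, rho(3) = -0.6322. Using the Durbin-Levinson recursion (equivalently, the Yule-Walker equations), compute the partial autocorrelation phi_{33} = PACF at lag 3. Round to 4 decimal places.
\phi_{33} = -0.6080

The PACF at lag k is phi_{kk}, the last component of the solution
to the Yule-Walker system G_k phi = r_k where
  (G_k)_{ij} = rho(|i - j|), (r_k)_i = rho(i), i,j = 1..k.
Equivalently, Durbin-Levinson gives phi_{kk} iteratively:
  phi_{11} = rho(1)
  phi_{kk} = [rho(k) - sum_{j=1..k-1} phi_{k-1,j} rho(k-j)]
            / [1 - sum_{j=1..k-1} phi_{k-1,j} rho(j)],
  phi_{k,j} = phi_{k-1,j} - phi_{kk} phi_{k-1,k-j},  j = 1..k-1.
Step k = 1:
  phi_11 = rho(1) = 0.1368.
Step k = 2:
  phi_22 = [rho(2) - phi_11 rho(1)] / [1 - phi_11 rho(1)] = [-0.3079 - (0.1368)(0.1368)] / [1 - (0.1368)(0.1368)]
         = -0.32661424 / 0.98128576 = -0.332843.
  Update: phi_21 = phi_11 - phi_22 phi_11 = 0.1368 - (-0.332843)(0.1368) = 0.182333.
Step k = 3:
  phi_33 = [rho(3) - phi_21 rho(2) - phi_22 rho(1)] / [1 - phi_21 rho(1) - phi_22 rho(2)]
    numerator   = -0.6322 - (0.182333)(-0.3079) - (-0.332843)(0.1368) = -0.53052674
    denominator = 1 - (0.182333)(0.1368) - (-0.332843)(-0.3079) = 0.87257445
  phi_33 = -0.53052674 / 0.87257445 = -0.608.
Therefore phi_{33} = -0.6080.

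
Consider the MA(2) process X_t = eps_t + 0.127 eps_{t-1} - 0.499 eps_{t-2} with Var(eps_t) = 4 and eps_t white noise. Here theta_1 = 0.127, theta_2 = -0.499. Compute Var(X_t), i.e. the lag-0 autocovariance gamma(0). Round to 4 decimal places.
\gamma(0) = 5.0605

For an MA(q) process X_t = eps_t + sum_i theta_i eps_{t-i} with
Var(eps_t) = sigma^2, the variance is
  gamma(0) = sigma^2 * (1 + sum_i theta_i^2).
  sum_i theta_i^2 = (0.127)^2 + (-0.499)^2 = 0.016129 + 0.249001 = 0.26513.
  gamma(0) = 4 * (1 + 0.26513) = 4 * 1.26513 = 5.06052, which rounds to 5.0605.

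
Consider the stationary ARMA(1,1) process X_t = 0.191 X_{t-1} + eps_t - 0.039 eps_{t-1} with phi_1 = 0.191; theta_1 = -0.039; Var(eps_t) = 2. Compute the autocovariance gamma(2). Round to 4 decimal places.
\gamma(2) = 0.0598

Multiply the model equation by X_{t-k} and take expectations. With theta_0 = psi_0 = 1 and psi_j the MA(infinity) weights, this gives
  gamma(k) - sum_i phi_i gamma(k-i) = c_k,
  c_k = sigma^2 * sum_{j=k..q} theta_j psi_{j-k}   (c_k = 0 for k > q),
using gamma(-m) = gamma(m).
psi-weights needed (psi_j = theta_j + sum_i phi_i psi_{j-i}):
  psi_1 = theta_1 + phi_1 = -0.039 + (0.191) = 0.152
Right-hand sides:
  c_0 = sigma^2 (1 + theta_1 psi_1) = 2 * (1 + (-0.039)(0.152)) = 2 * 0.994072 = 1.988144
  c_1 = sigma^2 theta_1 = 2 * (-0.039) = -0.078
  c_2 = 0
Equations for k = 0 and k = 1 (AR order 1):
  gamma(0) = phi_1 gamma(1) + c_0
  gamma(1) = phi_1 gamma(0) + c_1
Substituting the second into the first: gamma(0) (1 - phi_1^2) = c_0 + phi_1 c_1, so
  gamma(0) = (c_0 + phi_1 c_1) / (1 - phi_1^2) = (1.988144 + (0.191)(-0.078)) / (1 - (0.191)^2) = 1.973246 / 0.963519 = 2.047958.
  gamma(1) = phi_1 gamma(0) + c_1 = (0.191)(2.047958) + (-0.078) = 0.31316.
For k = 2 (> q): gamma(2) = phi_1 gamma(1) = (0.191)(0.31316) = 0.059814.
Therefore gamma(2) = 0.0598 (to 4 decimal places).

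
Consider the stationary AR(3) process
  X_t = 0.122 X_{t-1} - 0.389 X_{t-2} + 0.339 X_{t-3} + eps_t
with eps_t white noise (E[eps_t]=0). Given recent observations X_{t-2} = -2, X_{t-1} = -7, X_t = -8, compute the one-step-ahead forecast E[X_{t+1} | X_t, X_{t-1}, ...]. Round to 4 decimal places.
E[X_{t+1} \mid \mathcal F_t] = 1.0690

For an AR(p) model X_t = c + sum_i phi_i X_{t-i} + eps_t, the
one-step-ahead conditional mean is
  E[X_{t+1} | X_t, ...] = c + sum_i phi_i X_{t+1-i}.
Substitute known values:
  E[X_{t+1} | ...] = (0.122) * (-8) + (-0.389) * (-7) + (0.339) * (-2)
                   = 1.0690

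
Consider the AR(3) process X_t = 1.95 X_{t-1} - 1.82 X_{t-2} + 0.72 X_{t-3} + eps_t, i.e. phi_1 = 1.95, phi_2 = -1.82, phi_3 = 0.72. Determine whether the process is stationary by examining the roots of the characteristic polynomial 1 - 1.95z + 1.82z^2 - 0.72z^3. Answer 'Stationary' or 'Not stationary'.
\text{Stationary}

The AR(p) characteristic polynomial is P(z) = 1 - 1.95z + 1.82z^2 - 0.72z^3.
Stationarity requires all roots to lie outside the unit circle, i.e. |z| > 1 for every root.
Degree 3: look for a simple real root z0 first, then factor out (1 - z/z0) and solve the remaining quadratic.
Testing z0 = 1.25: P(1.25) = 1 + (-1.95)(1.25) + (1.82)(1.25)^2 + (-0.72)(1.25)^3
  = 1 + (-2.4375) + (2.84375) + (-1.40625) = 0.  So z_0 = 1.25 is a root, |z_0| = 1.25.
Divide out the factor (1 - 0.8 z) = (1 - z/z0) (since 1/z0 = 0.8):
  P(z) = (1 - 0.8 z)(1 + (-1.15) z + (0.9) z^2)
  [check: z-coef -1.15 - (0.8) = -1.95; z^2-coef 0.9 - (0.8)(-1.15) = 1.82; z^3-coef -(0.8)(0.9) = -0.72.]
Remaining roots from the quadratic factor 1 + (-1.15) z + (0.9) z^2:
  Set 1 + (-1.15) z + (0.9) z^2 = 0, i.e. a z^2 + b z + c = 0 with a = 0.9, b = -1.15, c = 1.
  Discriminant D = b^2 - 4ac = (-1.15)^2 - 4*(0.9)*1 = 1.3225 - (3.6) = -2.2775.
  D < 0, so the roots are the complex-conjugate pair z = (-b +/- i sqrt(-D)) / (2a) = 0.6389 +/- 0.8384i.
  For a conjugate pair |z|^2 = z * conj(z) = (product of roots) = c/a = 1/(0.9) = 1.111111, so |z| = sqrt(1.111111) = 1.0541 for both roots.
Moduli of all roots: 1.2500, 1.0541, 1.0541.
All moduli strictly greater than 1? Yes.
Verdict: Stationary.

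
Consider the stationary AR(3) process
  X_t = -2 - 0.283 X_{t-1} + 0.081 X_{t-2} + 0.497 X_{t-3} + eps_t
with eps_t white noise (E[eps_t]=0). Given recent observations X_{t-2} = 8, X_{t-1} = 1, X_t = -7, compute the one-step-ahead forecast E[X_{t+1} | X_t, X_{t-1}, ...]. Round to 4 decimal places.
E[X_{t+1} \mid \mathcal F_t] = 4.0380

For an AR(p) model X_t = c + sum_i phi_i X_{t-i} + eps_t, the
one-step-ahead conditional mean is
  E[X_{t+1} | X_t, ...] = c + sum_i phi_i X_{t+1-i}.
Substitute known values:
  E[X_{t+1} | ...] = -2 + (-0.283) * (-7) + (0.081) * (1) + (0.497) * (8)
                   = 4.0380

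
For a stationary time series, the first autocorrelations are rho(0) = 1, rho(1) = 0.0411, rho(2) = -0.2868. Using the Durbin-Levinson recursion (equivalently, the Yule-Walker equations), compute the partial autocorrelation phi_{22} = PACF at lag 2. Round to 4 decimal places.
\phi_{22} = -0.2890

The PACF at lag k is phi_{kk}, the last component of the solution
to the Yule-Walker system G_k phi = r_k where
  (G_k)_{ij} = rho(|i - j|), (r_k)_i = rho(i), i,j = 1..k.
Equivalently, Durbin-Levinson gives phi_{kk} iteratively:
  phi_{11} = rho(1)
  phi_{kk} = [rho(k) - sum_{j=1..k-1} phi_{k-1,j} rho(k-j)]
            / [1 - sum_{j=1..k-1} phi_{k-1,j} rho(j)],
  phi_{k,j} = phi_{k-1,j} - phi_{kk} phi_{k-1,k-j},  j = 1..k-1.
Step k = 1:
  phi_11 = rho(1) = 0.0411.
Step k = 2:
  phi_22 = [rho(2) - phi_11 rho(1)] / [1 - phi_11 rho(1)] = [-0.2868 - (0.0411)(0.0411)] / [1 - (0.0411)(0.0411)]
         = -0.28848921 / 0.99831079 = -0.289.
Therefore phi_{22} = -0.2890.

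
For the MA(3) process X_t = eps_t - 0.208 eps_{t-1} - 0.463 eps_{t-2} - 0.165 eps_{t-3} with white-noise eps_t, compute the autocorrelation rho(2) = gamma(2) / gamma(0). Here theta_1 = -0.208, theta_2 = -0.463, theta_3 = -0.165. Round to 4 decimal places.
\rho(2) = -0.3336

For an MA(q) process with theta_0 = 1, the autocovariance is
  gamma(k) = sigma^2 * sum_{i=0..q-k} theta_i * theta_{i+k},
and rho(k) = gamma(k) / gamma(0). Sigma^2 cancels.
  numerator   = (1)*(-0.463) + (-0.208)*(-0.165) = -0.42868.
  denominator = (1)^2 + (-0.208)^2 + (-0.463)^2 + (-0.165)^2 = 1.284858.
  rho(2) = -0.42868 / 1.284858 = -0.3336.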